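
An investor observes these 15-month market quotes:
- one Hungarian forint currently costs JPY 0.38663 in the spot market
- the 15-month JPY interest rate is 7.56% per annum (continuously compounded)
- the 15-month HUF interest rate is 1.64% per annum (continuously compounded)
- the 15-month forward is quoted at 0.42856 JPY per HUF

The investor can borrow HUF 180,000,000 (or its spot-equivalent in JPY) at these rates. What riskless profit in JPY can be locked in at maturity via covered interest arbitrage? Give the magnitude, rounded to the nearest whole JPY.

T = 15/12 years.
Invest the HUF and cover forward: 180,000,000 × 1.0207115682 × 0.42856 = JPY 78,738,506.94.
Convert at spot and invest in JPY: 180,000,000 × 0.38663 × 1.0991091631 = JPY 76,490,743.63.
The quoted forward overvalues HUF, so borrow JPY, buy HUF at spot, deposit the HUF at 1.64%, and sell the proceeds forward at 0.42856.
The gap between the two covered legs is JPY 2,247,763.

JPY 2,247,763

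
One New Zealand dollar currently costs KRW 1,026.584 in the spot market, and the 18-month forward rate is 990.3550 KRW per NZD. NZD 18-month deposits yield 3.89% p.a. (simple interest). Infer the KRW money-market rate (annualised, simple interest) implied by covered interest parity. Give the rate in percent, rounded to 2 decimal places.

1.40%

T = 18/12 years.
CIP gives F = S · g_KRW/g_NZD, so g_KRW/g_NZD = 990.355/1026.584 = 0.9647092.
NZD growth factor: 1 + 0.0389×18/12 = 1.058350.
Hence g_KRW = 1.021000.
r = (1.021000 − 1)/(18/12) = 0.014000 → 1.40%.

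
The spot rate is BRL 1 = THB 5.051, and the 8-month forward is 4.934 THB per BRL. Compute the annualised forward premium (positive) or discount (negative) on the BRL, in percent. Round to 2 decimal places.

-3.47%

T = 8/12 years.
Period premium: (4.934 − 5.051)/5.051 = -0.0231637.
Per annum: -0.0231637 / (8/12) = -0.034746 = -3.47%.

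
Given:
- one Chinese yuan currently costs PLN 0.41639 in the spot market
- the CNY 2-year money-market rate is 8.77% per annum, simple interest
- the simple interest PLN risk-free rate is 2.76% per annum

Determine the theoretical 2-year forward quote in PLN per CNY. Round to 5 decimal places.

0.37381

T = 2 years.
PLN accumulates by 1 + 0.0276×2 = 1.055200.
CNY growth factor: 1 + 0.0877×2 = 1.175400.
CIP: F = S · (grow PLN)/(grow CNY) = 0.41639 × 1.055200/1.175400 = 0.3738087 PLN per CNY.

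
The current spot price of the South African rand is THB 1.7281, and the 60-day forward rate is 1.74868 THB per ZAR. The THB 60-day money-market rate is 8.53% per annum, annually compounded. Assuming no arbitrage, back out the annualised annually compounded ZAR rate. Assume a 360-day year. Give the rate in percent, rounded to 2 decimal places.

T = 60/360 years.
CIP gives F = S · g_THB/g_ZAR, so g_THB/g_ZAR = 1.74868/1.7281 = 1.0119090.
THB growth factor: (1 + 0.0853)^(60/360) = 1.0137362.
That pins the ZAR growth at 1.0018057.
Annualise: 1.0018057^(360/60) − 1 = 0.010883 = 1.09%.

1.09%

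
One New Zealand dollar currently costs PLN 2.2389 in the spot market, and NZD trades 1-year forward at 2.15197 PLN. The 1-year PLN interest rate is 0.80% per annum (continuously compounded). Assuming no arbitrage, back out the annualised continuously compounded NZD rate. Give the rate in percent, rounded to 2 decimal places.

4.76%

T = 1 year.
By CIP, F/S equals the PLN-to-NZD growth ratio: 2.15197/2.2389 = 0.9611729.
The PLN side grows by e^(0.0080×1) = 1.0080321.
So the NZD growth factor = 1.0487521.
Take logs: ln 1.0487521 / 1 = 0.047601, so 4.76%.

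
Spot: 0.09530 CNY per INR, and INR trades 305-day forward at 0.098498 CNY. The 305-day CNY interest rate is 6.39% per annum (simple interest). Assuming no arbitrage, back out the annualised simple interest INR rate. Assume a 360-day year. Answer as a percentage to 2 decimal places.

T = 305/360 years.
CIP gives F = S · g_CNY/g_INR, so g_CNY/g_INR = 0.098498/0.0953 = 1.0335572.
CNY growth factor: 1 + 0.0639×305/360 = 1.0541375.
So the INR growth factor = 1.0199121.
(1.0199121 − 1)/T = 0.023503, i.e. 2.35%.

2.35%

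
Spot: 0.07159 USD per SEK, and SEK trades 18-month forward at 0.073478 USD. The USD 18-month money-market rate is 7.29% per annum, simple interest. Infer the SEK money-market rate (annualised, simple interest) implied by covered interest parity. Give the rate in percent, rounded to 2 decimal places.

T = 18/12 years.
CIP gives F = S · g_USD/g_SEK, so g_USD/g_SEK = 0.073478/0.07159 = 1.0263724.
The USD side grows by 1 + 0.0729×18/12 = 1.109350.
So the SEK growth factor = 1.0808455.
r = (1.0808455 − 1)/(18/12) = 0.053897 → 5.39%.

5.39%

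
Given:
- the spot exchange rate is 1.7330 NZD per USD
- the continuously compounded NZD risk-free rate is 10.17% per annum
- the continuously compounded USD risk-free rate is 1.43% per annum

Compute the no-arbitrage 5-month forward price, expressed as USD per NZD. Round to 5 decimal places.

T = 5/12 years.
Growth of 1 NZD over T: e^(0.1017×5/12) = 1.0432856.
USD accumulates by e^(0.0143×5/12) = 1.0059761.
CIP: F = S · (grow NZD)/(grow USD) = 1.733 × 1.0432856/1.0059761 = 1.797273 NZD per USD.
Invert for USD per NZD: 1 / 1.797273 = 0.55640.

0.55640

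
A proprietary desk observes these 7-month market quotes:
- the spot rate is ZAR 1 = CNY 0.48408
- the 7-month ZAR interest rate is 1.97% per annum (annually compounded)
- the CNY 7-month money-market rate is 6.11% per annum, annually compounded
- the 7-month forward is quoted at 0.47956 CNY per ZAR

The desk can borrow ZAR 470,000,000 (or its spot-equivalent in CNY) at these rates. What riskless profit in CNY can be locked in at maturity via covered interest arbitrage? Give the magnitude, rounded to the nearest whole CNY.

CNY 7,553,546

T = 7/12 years.
Keep in ZAR, deliver into the forward: 470,000,000·1.01144493655·0.47956 = CNY 227,972,810.87.
Swap to CNY now, deposit: 470,000,000·0.48408·1.03520060422 = CNY 235,526,356.99.
The quoted forward undervalues ZAR, so borrow ZAR, convert to CNY at spot, deposit the CNY at 6.11%, and buy ZAR forward at 0.47956 to cover the loan.
Arbitrage profit = |227,972,810.87 − 235,526,356.99| = CNY 7,553,546.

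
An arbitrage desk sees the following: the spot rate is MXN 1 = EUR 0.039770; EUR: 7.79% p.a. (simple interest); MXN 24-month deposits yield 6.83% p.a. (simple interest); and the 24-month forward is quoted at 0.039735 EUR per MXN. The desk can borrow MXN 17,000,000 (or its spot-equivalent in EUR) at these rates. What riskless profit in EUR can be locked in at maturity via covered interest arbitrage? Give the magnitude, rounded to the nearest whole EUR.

EUR 13,657

T = 2 years.
Invest the MXN and cover forward: 17,000,000 × 1.136600 × 0.039735 = EUR 767,767.62.
Convert at spot and invest in EUR: 17,000,000 × 0.039770 × 1.155800 = EUR 781,424.82.
The quoted forward undervalues MXN, so borrow MXN, convert to EUR at spot, deposit the EUR at 7.79%, and buy MXN forward at 0.039735 to cover the loan.
The gap between the two covered legs is EUR 13,657.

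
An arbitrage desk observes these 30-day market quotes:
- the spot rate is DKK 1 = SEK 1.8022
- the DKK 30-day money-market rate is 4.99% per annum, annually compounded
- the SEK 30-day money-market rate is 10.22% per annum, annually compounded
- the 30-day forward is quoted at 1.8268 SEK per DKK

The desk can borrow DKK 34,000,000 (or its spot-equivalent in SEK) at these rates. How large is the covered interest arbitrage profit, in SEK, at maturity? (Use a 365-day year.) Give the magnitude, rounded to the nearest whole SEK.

T = 30/365 years.
Invest the DKK and cover forward: 34,000,000 × 1.0040103423 × 1.8268 = SEK 62,360,287.17.
Convert at spot and invest in SEK: 34,000,000 × 1.8022 × 1.0080300017 = SEK 61,766,836.75.
The quoted forward overvalues DKK, so borrow SEK, buy DKK at spot, deposit the DKK at 4.99%, and sell the proceeds forward at 1.8268.
The gap between the two covered legs is SEK 593,450.

SEK 593,450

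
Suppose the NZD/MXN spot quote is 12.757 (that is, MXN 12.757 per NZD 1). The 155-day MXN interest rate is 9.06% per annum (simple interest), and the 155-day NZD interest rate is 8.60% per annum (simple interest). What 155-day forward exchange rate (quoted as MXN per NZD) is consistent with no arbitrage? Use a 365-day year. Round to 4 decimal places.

12.7810

T = 155/365 years.
MXN accumulates by 1 + 0.0906×155/365 = 1.03847397.
NZD growth factor: 1 + 0.0860×155/365 = 1.03652055.
Forward (MXN per NZD) = 12.757 × 1.03847397 / 1.03652055 = 12.781042.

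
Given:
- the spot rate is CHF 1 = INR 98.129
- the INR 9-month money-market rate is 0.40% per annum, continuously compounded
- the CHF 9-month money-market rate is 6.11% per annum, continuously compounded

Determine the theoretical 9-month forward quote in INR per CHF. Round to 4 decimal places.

94.0153

T = 9/12 years.
INR growth factor: e^(0.0040×9/12) = 1.0030045.
CHF growth factor: e^(0.0611×9/12) = 1.04689119.
CIP: F = S · (grow INR)/(grow CHF) = 98.129 × 1.0030045/1.04689119 = 94.015338 INR per CHF.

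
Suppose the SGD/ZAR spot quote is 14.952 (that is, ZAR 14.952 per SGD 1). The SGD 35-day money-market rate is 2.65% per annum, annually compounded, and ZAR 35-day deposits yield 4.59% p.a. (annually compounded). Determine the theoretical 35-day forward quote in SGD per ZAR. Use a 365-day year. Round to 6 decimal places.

0.066761

T = 35/365 years.
ZAR growth factor: (1 + 0.0459)^(35/365) = 1.0043126.
SGD growth factor: (1 + 0.0265)^(35/365) = 1.0025112.
CIP: F = S · (grow ZAR)/(grow SGD) = 14.952 × 1.0043126/1.0025112 = 14.97887 ZAR per SGD.
Quoted the other way: 1/14.97887 = 0.066761 SGD per ZAR.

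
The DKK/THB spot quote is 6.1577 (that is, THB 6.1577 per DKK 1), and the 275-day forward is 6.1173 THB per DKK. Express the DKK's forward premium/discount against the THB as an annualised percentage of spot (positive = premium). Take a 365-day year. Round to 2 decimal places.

-0.87%

T = 275/365 years.
DKK trades forward at -0.65609% vs spot over the period.
×(1/T) gives -0.87% p.a.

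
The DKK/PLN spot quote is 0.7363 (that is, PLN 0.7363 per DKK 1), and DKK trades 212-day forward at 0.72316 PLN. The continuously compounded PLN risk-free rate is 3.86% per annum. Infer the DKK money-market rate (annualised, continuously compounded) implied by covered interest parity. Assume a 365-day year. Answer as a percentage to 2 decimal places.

6.96%

T = 212/365 years.
By CIP, F/S equals the PLN-to-DKK growth ratio: 0.72316/0.7363 = 0.9821540.
PLN growth factor: e^(0.0386×212/365) = 1.0226729.
That pins the DKK growth at 1.0412551.
Take logs: ln 1.0412551 / (212/365) = 0.069603, so 6.96%.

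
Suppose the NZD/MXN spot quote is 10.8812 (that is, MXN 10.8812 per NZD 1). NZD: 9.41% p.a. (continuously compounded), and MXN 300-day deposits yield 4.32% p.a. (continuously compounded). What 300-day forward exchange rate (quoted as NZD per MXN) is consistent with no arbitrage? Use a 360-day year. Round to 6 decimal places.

T = 300/360 years.
MXN accumulates by e^(0.0432×300/360) = 1.0366558.
NZD accumulates by e^(0.0941×300/360) = 1.0815732.
Forward (MXN per NZD) = 10.8812 × 1.0366558 / 1.0815732 = 10.42931.
Invert for NZD per MXN: 1 / 10.42931 = 0.095884.

0.095884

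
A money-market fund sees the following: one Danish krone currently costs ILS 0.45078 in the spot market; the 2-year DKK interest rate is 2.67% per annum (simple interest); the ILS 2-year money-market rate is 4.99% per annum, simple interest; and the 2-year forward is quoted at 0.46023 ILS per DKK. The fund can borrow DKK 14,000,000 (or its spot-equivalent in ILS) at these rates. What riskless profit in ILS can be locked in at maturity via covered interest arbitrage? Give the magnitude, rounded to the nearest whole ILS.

ILS 153,462

T = 2 years.
Route A — deposit DKK, sell forward: 14,000,000 × 1.053400 × 0.46023 = ILS 6,787,287.95.
Route B — convert at spot, deposit ILS: 14,000,000 × 0.45078 × 1.099800 = ILS 6,940,749.82.
The quoted forward undervalues DKK, so borrow DKK, convert to ILS at spot, deposit the ILS at 4.99%, and buy DKK forward at 0.46023 to cover the loan.
Profit = 6,940,749.82 − 6,787,287.95 = ILS 153,462.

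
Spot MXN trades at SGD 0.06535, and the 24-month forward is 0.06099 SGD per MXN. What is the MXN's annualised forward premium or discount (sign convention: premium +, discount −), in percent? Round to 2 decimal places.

-3.34%

T = 2 years.
MXN trades forward at -6.67177% vs spot over the period.
Annualise by dividing by T: -0.0667177 / 2 = -0.033359 → -3.34%.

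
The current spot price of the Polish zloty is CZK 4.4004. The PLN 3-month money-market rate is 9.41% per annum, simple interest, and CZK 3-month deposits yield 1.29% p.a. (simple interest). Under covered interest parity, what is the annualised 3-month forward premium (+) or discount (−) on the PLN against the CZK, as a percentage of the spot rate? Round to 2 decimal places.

-7.93%

T = 3/12 years.
F = S · g_CZK/g_PLN = 4.4004 × 1.003225/1.023525 = 4.3131250.
Annualised premium = (F − S)/S × (1/T) = (4.3131250 − 4.4004)/4.4004 ÷ (3/12) = -7.93%.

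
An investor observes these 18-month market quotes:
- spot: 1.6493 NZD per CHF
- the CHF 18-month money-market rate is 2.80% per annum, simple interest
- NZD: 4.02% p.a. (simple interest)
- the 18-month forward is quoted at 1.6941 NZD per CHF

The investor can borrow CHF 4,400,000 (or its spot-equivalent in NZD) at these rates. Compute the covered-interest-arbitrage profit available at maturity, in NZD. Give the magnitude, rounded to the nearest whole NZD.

T = 18/12 years.
Keep in CHF, deliver into the forward: 4,400,000·1.042000·1.6941 = NZD 7,767,109.68.
Swap to NZD now, deposit: 4,400,000·1.6493·1.060300 = NZD 7,694,512.28.
The quoted forward overvalues CHF, so borrow NZD, buy CHF at spot, deposit the CHF at 2.80%, and sell the proceeds forward at 1.6941.
Arbitrage profit = |7,767,109.68 − 7,694,512.28| = NZD 72,597.

NZD 72,597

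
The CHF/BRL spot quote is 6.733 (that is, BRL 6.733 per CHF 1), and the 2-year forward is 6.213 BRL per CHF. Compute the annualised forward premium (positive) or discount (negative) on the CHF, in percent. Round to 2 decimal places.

-3.86%

T = 2 years.
Period premium: (6.213 − 6.733)/6.733 = -0.0772315.
Per annum: -0.0772315 / 2 = -0.038616 = -3.86%.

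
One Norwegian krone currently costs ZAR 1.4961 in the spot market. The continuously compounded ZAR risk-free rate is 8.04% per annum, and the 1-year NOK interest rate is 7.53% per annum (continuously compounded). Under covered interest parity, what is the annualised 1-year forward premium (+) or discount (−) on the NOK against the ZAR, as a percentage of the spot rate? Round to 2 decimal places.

T = 1 year.
F = S · g_ZAR/g_NOK = 1.4961 × 1.0837205/1.0782076 = 1.5037496.
Annualised premium = (F − S)/S × (1/T) = (1.5037496 − 1.4961)/1.4961 ÷ 1 = 0.51%.

+0.51%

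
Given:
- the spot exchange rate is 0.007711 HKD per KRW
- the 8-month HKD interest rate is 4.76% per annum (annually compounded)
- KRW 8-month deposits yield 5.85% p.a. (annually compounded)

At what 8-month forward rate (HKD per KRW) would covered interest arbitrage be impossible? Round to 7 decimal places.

0.0076580

T = 8/12 years.
HKD growth factor: (1 + 0.0476)^(8/12) = 1.0314868.
KRW accumulates by (1 + 0.0585)^(8/12) = 1.0386293.
CIP: F = S · (grow HKD)/(grow KRW) = 0.007711 × 1.0314868/1.0386293 = 0.007657973 HKD per KRW.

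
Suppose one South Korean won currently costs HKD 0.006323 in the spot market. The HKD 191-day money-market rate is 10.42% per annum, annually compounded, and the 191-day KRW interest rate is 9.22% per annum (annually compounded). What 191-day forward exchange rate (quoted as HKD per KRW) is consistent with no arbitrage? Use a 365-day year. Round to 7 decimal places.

0.0063593

T = 191/365 years.
Growth of 1 HKD over T: (1 + 0.1042)^(191/365) = 1.0532376.
KRW accumulates by (1 + 0.0922)^(191/365) = 1.0472324.
So F = 0.006323 × 1.0532376 / 1.0472324 = 0.006359258 (HKD/KRW).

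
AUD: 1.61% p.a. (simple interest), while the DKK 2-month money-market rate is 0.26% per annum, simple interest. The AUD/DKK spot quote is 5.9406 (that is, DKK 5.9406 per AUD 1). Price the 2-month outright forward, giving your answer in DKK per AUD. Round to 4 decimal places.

5.9273

T = 2/12 years.
DKK growth factor: 1 + 0.0026×2/12 = 1.0004333.
AUD accumulates by 1 + 0.0161×2/12 = 1.0026833.
So F = 5.9406 × 1.0004333 / 1.0026833 = 5.927269 (DKK/AUD).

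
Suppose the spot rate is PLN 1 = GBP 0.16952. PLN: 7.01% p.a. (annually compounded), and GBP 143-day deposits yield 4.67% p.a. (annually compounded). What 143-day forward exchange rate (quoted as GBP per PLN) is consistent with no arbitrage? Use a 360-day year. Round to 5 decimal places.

0.16804

T = 143/360 years.
Growth of 1 GBP over T: (1 + 0.0467)^(143/360) = 1.0182955.
PLN accumulates by (1 + 0.0701)^(143/360) = 1.0272781.
Forward (GBP per PLN) = 0.16952 × 1.0182955 / 1.0272781 = 0.1680377.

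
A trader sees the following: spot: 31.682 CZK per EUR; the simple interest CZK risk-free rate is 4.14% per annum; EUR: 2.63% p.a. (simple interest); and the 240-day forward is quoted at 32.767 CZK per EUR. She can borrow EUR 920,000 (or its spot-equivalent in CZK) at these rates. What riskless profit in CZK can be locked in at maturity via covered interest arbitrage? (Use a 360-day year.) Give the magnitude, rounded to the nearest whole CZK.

T = 240/360 years.
Keep in EUR, deliver into the forward: 920,000·1.0175333333·32.767 = CZK 30,674,193.55.
Swap to CZK now, deposit: 920,000·31.682·1.027600 = CZK 29,951,909.34.
The quoted forward overvalues EUR, so borrow CZK, buy EUR at spot, deposit the EUR at 2.63%, and sell the proceeds forward at 32.767.
The gap between the two covered legs is CZK 722,284.

CZK 722,284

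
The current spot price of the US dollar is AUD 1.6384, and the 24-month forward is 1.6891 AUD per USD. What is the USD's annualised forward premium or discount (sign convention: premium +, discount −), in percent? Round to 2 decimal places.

+1.55%

T = 2 years.
USD trades forward at +3.09448% vs spot over the period.
×(1/T) gives 1.55% p.a.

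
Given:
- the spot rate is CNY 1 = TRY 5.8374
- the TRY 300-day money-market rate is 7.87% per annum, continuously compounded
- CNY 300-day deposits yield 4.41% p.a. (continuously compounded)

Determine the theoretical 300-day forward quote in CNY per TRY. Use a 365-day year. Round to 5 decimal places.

T = 300/365 years.
Growth of 1 TRY over T: e^(0.0787×300/365) = 1.0668228.
Growth of 1 CNY over T: e^(0.0441×300/365) = 1.0369115.
So F = 5.8374 × 1.0668228 / 1.0369115 = 6.005789 (TRY/CNY).
Invert for CNY per TRY: 1 / 6.005789 = 0.16651.

0.16651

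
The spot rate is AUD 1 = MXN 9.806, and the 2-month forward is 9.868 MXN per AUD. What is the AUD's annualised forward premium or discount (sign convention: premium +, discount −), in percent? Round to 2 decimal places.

+3.79%

T = 2/12 years.
Period premium: (9.868 − 9.806)/9.806 = 0.0063227.
×(1/T) gives 3.79% p.a.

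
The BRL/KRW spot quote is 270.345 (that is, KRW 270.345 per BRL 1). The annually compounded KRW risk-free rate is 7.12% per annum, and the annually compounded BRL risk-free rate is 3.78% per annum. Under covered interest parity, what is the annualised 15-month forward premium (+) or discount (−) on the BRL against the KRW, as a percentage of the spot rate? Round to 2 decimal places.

+3.23%

T = 15/12 years.
F = S · g_KRW/g_BRL = 270.345 × 1.0897784/1.0474712 = 281.264193.
(F − S)/S ÷ T = (281.264193 − 270.345)/270.345/(15/12) = 0.032312 → 3.23%.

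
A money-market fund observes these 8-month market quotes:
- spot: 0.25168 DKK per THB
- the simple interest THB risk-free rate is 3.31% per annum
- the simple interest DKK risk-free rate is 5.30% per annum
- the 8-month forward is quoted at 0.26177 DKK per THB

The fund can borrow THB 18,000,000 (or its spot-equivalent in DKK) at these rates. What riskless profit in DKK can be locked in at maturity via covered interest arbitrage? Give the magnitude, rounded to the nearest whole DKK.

DKK 125,527

T = 8/12 years.
Invest the THB and cover forward: 18,000,000 × 1.022066667 × 0.26177 = DKK 4,815,835.05.
Convert at spot and invest in DKK: 18,000,000 × 0.25168 × 1.035333333 = DKK 4,690,308.48.
The quoted forward overvalues THB, so borrow DKK, buy THB at spot, deposit the THB at 3.31%, and sell the proceeds forward at 0.26177.
Profit = 4,815,835.05 − 4,690,308.48 = DKK 125,527.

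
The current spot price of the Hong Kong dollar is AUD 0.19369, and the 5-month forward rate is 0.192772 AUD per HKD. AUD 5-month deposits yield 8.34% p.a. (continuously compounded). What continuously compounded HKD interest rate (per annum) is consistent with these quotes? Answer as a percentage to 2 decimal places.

9.48%

T = 5/12 years.
F/S = 0.192772/0.19369 = 0.9952605 = (growth of AUD) / (growth of HKD).
The AUD side grows by e^(0.0834×5/12) = 1.0353608.
Hence g_HKD = 1.0402913.
Take logs: ln 1.0402913 / (5/12) = 0.094802, so 9.48%.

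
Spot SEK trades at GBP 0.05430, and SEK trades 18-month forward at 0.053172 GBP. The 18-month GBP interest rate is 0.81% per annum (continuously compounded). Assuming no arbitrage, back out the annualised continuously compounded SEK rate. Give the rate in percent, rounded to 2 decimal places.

2.21%

T = 18/12 years.
By CIP, F/S equals the GBP-to-SEK growth ratio: 0.053172/0.0543 = 0.9792265.
GBP growth factor: e^(0.0081×18/12) = 1.0122241.
Hence g_SEK = 1.0336976.
r = ln(1.0336976)/(18/12) = 0.022095 → 2.21%.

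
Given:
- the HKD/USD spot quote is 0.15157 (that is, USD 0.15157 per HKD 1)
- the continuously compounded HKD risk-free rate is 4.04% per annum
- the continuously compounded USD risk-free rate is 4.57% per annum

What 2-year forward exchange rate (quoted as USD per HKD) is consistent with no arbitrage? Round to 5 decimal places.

0.15319

T = 2 years.
USD accumulates by e^(0.0457×2) = 1.0957072.
HKD accumulates by e^(0.0404×2) = 1.084154.
CIP: F = S · (grow USD)/(grow HKD) = 0.15157 × 1.0957072/1.084154 = 0.1531852 USD per HKD.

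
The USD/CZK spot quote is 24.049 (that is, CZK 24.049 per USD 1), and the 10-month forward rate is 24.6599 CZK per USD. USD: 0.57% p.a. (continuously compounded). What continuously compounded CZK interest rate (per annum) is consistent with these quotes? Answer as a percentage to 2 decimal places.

T = 10/12 years.
F/S = 24.6599/24.049 = 1.0254023 = (growth of CZK) / (growth of USD).
USD growth factor: e^(0.0057×10/12) = 1.0047613.
That pins the CZK growth at 1.0302845.
Take logs: ln 1.0302845 / (10/12) = 0.035802, so 3.58%.

3.58%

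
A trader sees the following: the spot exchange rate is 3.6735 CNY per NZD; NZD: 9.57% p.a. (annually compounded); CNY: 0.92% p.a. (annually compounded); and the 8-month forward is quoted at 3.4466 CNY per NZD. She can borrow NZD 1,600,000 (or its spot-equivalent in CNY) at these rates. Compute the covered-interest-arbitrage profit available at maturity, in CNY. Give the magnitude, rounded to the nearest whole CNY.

CNY 52,591

T = 8/12 years.
Invest the NZD and cover forward: 1,600,000 × 1.0628234 × 3.4466 = CNY 5,861,003.41.
Convert at spot and invest in CNY: 1,600,000 × 3.6735 × 1.006123967 = CNY 5,913,594.23.
The quoted forward undervalues NZD, so borrow NZD, convert to CNY at spot, deposit the CNY at 0.92%, and buy NZD forward at 3.4466 to cover the loan.
Profit = 5,913,594.23 − 5,861,003.41 = CNY 52,591.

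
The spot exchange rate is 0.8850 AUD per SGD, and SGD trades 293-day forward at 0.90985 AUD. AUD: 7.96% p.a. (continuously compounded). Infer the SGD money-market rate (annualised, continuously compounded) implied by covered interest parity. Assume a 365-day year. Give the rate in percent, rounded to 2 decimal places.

T = 293/365 years.
By CIP, F/S equals the AUD-to-SGD growth ratio: 0.90985/0.885 = 1.0280791.
AUD growth factor: e^(0.0796×293/365) = 1.0659838.
Hence g_SGD = 1.0368694.
Take logs: ln 1.0368694 / (293/365) = 0.045103, so 4.51%.

4.51%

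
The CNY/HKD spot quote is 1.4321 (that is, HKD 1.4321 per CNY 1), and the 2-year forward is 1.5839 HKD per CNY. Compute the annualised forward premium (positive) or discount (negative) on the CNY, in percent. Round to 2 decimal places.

T = 2 years.
CNY trades forward at +10.59982% vs spot over the period.
Per annum: 0.1059982 / 2 = 0.052999 = 5.30%.

+5.30%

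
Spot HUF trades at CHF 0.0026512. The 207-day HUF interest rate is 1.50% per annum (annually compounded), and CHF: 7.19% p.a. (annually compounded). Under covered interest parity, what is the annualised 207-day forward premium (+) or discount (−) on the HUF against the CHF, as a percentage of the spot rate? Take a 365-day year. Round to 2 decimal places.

+5.54%

T = 207/365 years.
CIP forward (CHF per HUF) = 0.0026512 × 1.0401625/1.0084794 = 0.0027344920.
(F − S)/S ÷ T = (0.0027344920 − 0.0026512)/0.0026512/(207/365) = 0.055397 → 5.54%.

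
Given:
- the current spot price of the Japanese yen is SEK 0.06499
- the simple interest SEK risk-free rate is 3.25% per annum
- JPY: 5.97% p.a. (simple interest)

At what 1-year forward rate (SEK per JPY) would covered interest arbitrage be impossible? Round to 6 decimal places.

0.063322

T = 1 year.
Growth of 1 SEK over T: 1 + 0.0325×1 = 1.032500.
JPY growth factor: 1 + 0.0597×1 = 1.059700.
So F = 0.06499 × 1.032500 / 1.059700 = 0.06332186 (SEK/JPY).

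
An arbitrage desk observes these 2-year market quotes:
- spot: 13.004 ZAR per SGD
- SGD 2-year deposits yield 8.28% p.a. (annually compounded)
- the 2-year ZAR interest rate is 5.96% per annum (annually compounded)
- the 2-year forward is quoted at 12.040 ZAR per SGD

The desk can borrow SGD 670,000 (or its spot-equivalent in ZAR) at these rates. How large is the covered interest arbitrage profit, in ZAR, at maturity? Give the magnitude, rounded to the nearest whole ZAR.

ZAR 324,214

T = 2 years.
Keep in SGD, deliver into the forward: 670,000·1.17245584·12.040 = ZAR 9,457,966.77.
Swap to ZAR now, deposit: 670,000·13.004·1.12275216 = ZAR 9,782,180.29.
The quoted forward undervalues SGD, so borrow SGD, convert to ZAR at spot, deposit the ZAR at 5.96%, and buy SGD forward at 12.040 to cover the loan.
Profit = 9,782,180.29 − 9,457,966.77 = ZAR 324,214.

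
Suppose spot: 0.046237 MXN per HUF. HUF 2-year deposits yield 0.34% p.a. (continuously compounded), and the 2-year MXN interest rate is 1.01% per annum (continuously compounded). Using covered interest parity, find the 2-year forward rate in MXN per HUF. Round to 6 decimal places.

0.046861

T = 2 years.
Growth of 1 MXN over T: e^(0.0101×2) = 1.0204054.
HUF accumulates by e^(0.0034×2) = 1.0068232.
So F = 0.046237 × 1.0204054 / 1.0068232 = 0.04686074 (MXN/HUF).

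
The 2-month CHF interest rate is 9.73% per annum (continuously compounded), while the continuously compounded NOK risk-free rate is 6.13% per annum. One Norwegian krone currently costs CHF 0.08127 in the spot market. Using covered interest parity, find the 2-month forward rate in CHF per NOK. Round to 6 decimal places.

0.081759

T = 2/12 years.
CHF accumulates by e^(0.0973×2/12) = 1.0163489.
NOK growth factor: e^(0.0613×2/12) = 1.010269.
Forward (CHF per NOK) = 0.08127 × 1.0163489 / 1.010269 = 0.08175909.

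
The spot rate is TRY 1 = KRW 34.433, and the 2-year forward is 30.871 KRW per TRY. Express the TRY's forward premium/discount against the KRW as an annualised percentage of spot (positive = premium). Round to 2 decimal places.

T = 2 years.
Period premium: (30.871 − 34.433)/34.433 = -0.1034473.
×(1/T) gives -5.17% p.a.

-5.17%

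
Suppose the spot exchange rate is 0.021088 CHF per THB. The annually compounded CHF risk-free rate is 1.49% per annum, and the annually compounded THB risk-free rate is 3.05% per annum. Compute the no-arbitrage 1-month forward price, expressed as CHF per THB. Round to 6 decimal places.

T = 1/12 years.
CHF growth factor: (1 + 0.0149)^(1/12) = 1.0012333.
THB accumulates by (1 + 0.0305)^(1/12) = 1.0025068.
CIP: F = S · (grow CHF)/(grow THB) = 0.021088 × 1.0012333/1.0025068 = 0.02106121 CHF per THB.

0.021061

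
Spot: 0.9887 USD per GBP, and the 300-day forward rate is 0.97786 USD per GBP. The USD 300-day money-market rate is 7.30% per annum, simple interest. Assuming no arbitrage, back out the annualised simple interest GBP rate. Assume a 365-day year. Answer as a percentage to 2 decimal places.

8.73%

T = 300/365 years.
By CIP, F/S equals the USD-to-GBP growth ratio: 0.97786/0.9887 = 0.9890361.
USD growth factor: 1 + 0.0730×300/365 = 1.060000.
So the GBP growth factor = 1.0717506.
r = (1.0717506 − 1)/(300/365) = 0.087297 → 8.73%.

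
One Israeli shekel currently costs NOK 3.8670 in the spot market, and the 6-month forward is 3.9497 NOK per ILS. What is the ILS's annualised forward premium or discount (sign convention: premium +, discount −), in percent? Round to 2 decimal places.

+4.28%

T = 6/12 years.
ILS trades forward at +2.13861% vs spot over the period.
×(1/T) gives 4.28% p.a.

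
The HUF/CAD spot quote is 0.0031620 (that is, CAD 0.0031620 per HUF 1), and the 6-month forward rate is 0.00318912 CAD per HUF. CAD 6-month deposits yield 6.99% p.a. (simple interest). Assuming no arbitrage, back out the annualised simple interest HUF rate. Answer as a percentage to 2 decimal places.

T = 6/12 years.
F/S = 0.00318912/0.003162 = 1.0085769 = (growth of CAD) / (growth of HUF).
CAD growth factor: 1 + 0.0699×6/12 = 1.034950.
So the HUF growth factor = 1.0261488.
(1.0261488 − 1)/T = 0.052298, i.e. 5.23%.

5.23%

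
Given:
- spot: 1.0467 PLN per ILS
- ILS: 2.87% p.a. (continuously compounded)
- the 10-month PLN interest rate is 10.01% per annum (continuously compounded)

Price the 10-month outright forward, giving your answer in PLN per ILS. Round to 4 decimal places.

T = 10/12 years.
PLN accumulates by e^(0.1001×10/12) = 1.0869946.
ILS growth factor: e^(0.0287×10/12) = 1.024205.
So F = 1.0467 × 1.0869946 / 1.024205 = 1.110869 (PLN/ILS).

1.1109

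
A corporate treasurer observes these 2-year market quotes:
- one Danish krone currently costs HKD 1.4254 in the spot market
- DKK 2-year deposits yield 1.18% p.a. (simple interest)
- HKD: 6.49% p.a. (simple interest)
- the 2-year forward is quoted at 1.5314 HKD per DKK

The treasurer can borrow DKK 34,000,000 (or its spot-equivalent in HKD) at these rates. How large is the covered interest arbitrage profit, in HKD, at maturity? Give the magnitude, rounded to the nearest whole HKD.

HKD 1,457,780

T = 2 years.
Route A — deposit DKK, sell forward: 34,000,000 × 1.023600 × 1.5314 = HKD 53,296,395.36.
Route B — convert at spot, deposit HKD: 34,000,000 × 1.4254 × 1.129800 = HKD 54,754,175.28.
The quoted forward undervalues DKK, so borrow DKK, convert to HKD at spot, deposit the HKD at 6.49%, and buy DKK forward at 1.5314 to cover the loan.
Profit = 54,754,175.28 − 53,296,395.36 = HKD 1,457,780.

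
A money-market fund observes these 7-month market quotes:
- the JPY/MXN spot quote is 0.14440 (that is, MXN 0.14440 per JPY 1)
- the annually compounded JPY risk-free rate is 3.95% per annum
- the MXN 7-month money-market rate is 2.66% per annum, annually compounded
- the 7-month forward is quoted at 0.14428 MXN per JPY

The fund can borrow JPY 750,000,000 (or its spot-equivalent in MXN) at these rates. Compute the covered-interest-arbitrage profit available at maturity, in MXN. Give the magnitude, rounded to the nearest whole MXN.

MXN 711,937

T = 7/12 years.
Keep in JPY, deliver into the forward: 750,000,000·1.02285550758·0.14428 = MXN 110,683,194.48.
Swap to MXN now, deposit: 750,000,000·0.14440·1.01543174153 = MXN 109,971,257.61.
The quoted forward overvalues JPY, so borrow MXN, buy JPY at spot, deposit the JPY at 3.95%, and sell the proceeds forward at 0.14428.
Profit = 110,683,194.48 − 109,971,257.61 = MXN 711,937.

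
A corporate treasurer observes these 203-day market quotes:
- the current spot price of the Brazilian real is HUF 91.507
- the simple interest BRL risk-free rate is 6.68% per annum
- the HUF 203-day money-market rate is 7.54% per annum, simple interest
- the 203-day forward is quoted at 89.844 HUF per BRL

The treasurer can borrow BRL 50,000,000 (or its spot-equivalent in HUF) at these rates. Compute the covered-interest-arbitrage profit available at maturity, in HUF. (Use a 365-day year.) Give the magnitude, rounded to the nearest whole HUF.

T = 203/365 years.
Invest the BRL and cover forward: 50,000,000 × 1.037151780822 × 89.844 = HUF 4,659,093,229.81.
Convert at spot and invest in HUF: 50,000,000 × 91.507 × 1.041934794521 = HUF 4,767,216,362.11.
The quoted forward undervalues BRL, so borrow BRL, convert to HUF at spot, deposit the HUF at 7.54%, and buy BRL forward at 89.844 to cover the loan.
Profit = 4,767,216,362.11 − 4,659,093,229.81 = HUF 108,123,132.

HUF 108,123,132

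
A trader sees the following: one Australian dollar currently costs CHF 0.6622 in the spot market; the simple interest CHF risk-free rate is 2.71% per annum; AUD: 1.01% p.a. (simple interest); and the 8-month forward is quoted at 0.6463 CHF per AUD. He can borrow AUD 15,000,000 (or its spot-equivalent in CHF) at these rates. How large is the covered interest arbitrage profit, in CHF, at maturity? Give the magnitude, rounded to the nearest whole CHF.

CHF 352,680

T = 8/12 years.
Keep in AUD, deliver into the forward: 15,000,000·1.006733333·0.6463 = CHF 9,759,776.30.
Swap to CHF now, deposit: 15,000,000·0.6622·1.018066667 = CHF 10,112,456.20.
The quoted forward undervalues AUD, so borrow AUD, convert to CHF at spot, deposit the CHF at 2.71%, and buy AUD forward at 0.6463 to cover the loan.
Arbitrage profit = |9,759,776.30 − 10,112,456.20| = CHF 352,680.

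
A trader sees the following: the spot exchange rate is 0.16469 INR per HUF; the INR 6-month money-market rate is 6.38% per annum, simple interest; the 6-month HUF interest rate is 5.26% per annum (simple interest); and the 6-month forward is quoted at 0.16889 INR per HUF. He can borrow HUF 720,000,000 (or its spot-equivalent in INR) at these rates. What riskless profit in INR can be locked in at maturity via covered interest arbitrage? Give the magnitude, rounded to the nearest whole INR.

INR 2,439,501

T = 6/12 years.
Route A — deposit HUF, sell forward: 720,000,000 × 1.026300 × 0.16889 = INR 124,798,901.04.
Route B — convert at spot, deposit INR: 720,000,000 × 0.16469 × 1.031900 = INR 122,359,399.92.
The quoted forward overvalues HUF, so borrow INR, buy HUF at spot, deposit the HUF at 5.26%, and sell the proceeds forward at 0.16889.
Profit = 124,798,901.04 − 122,359,399.92 = INR 2,439,501.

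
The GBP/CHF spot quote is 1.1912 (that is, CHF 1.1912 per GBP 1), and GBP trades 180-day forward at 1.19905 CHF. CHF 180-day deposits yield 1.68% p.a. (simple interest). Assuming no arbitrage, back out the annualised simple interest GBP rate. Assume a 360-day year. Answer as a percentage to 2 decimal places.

0.36%

T = 180/360 years.
F/S = 1.19905/1.1912 = 1.0065900 = (growth of CHF) / (growth of GBP).
The CHF side grows by 1 + 0.0168×180/360 = 1.008400.
That pins the GBP growth at 1.0017982.
r = (1.0017982 − 1)/(180/360) = 0.003596 → 0.36%.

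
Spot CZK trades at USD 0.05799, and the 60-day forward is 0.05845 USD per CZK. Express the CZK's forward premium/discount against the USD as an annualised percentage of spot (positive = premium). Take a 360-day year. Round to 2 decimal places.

T = 60/360 years.
(F − S)/S = (0.05845 − 0.05799)/0.05799 = 0.0079324.
×(1/T) gives 4.76% p.a.

+4.76%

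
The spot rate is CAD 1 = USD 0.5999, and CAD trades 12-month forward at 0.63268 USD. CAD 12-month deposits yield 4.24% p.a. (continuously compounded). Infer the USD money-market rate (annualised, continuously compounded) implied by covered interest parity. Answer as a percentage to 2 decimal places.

T = 1 year.
CIP gives F = S · g_USD/g_CAD, so g_USD/g_CAD = 0.63268/0.5999 = 1.0546424.
CAD growth factor: e^(0.0424×1) = 1.0433117.
Hence g_USD = 1.1003208.
r = ln(1.1003208)/1 = 0.095602 → 9.56%.

9.56%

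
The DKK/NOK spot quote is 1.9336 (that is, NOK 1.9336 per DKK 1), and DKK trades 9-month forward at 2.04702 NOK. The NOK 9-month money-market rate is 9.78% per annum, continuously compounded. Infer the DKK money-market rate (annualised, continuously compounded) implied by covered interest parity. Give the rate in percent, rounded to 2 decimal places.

2.18%

T = 9/12 years.
By CIP, F/S equals the NOK-to-DKK growth ratio: 2.04702/1.9336 = 1.0586574.
The NOK side grows by e^(0.0978×9/12) = 1.0761071.
Hence g_DKK = 1.0164829.
r = ln(1.0164829)/(9/12) = 0.021798 → 2.18%.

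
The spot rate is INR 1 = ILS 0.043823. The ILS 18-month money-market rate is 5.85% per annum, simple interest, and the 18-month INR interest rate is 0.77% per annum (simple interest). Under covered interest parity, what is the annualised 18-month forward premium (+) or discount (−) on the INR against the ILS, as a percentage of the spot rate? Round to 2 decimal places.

+5.02%

T = 18/12 years.
No-arbitrage forward: 0.043823 × 1.087750 / 1.011550 = 0.047124184 ILS/INR.
Annualised premium = (F − S)/S × (1/T) = (0.047124184 − 0.043823)/0.043823 ÷ (18/12) = 5.02%.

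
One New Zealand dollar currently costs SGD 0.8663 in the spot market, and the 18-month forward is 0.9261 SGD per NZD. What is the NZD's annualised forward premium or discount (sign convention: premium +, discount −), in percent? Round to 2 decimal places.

+4.60%

T = 18/12 years.
Period premium: (0.9261 − 0.8663)/0.8663 = 0.0690292.
×(1/T) gives 4.60% p.a.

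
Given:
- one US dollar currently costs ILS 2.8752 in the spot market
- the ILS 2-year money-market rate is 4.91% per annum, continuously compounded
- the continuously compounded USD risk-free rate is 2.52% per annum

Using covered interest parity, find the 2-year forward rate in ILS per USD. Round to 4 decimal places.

3.0160

T = 2 years.
ILS accumulates by e^(0.0491×2) = 1.1031834.
USD accumulates by e^(0.0252×2) = 1.0516917.
CIP: F = S · (grow ILS)/(grow USD) = 2.8752 × 1.1031834/1.0516917 = 3.015972 ILS per USD.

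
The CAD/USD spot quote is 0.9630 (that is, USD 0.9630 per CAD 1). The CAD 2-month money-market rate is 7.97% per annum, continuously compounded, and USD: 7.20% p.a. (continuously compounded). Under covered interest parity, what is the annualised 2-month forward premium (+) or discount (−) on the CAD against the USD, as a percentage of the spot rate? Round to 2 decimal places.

T = 2/12 years.
F = S · g_USD/g_CAD = 0.963 × 1.0120723/1.0133719 = 0.9617650.
Annualised premium = (F − S)/S × (1/T) = (0.9617650 − 0.963)/0.963 ÷ (2/12) = -0.77%.

-0.77%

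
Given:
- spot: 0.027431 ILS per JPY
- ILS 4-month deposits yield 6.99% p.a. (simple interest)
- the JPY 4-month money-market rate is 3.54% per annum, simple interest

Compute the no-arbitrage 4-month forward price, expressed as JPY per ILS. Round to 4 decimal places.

36.0454

T = 4/12 years.
Growth of 1 ILS over T: 1 + 0.0699×4/12 = 1.023300.
Growth of 1 JPY over T: 1 + 0.0354×4/12 = 1.011800.
So F = 0.027431 × 1.023300 / 1.011800 = 0.027742778 (ILS/JPY).
Quoted the other way: 1/0.027742778 = 36.0454 JPY per ILS.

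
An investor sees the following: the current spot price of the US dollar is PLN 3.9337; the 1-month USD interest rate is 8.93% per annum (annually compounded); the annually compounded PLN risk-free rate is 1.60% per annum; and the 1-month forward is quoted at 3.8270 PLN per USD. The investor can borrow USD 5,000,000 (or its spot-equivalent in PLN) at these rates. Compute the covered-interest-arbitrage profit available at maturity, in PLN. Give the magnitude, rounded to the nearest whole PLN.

T = 1/12 years.
Invest the USD and cover forward: 5,000,000 × 1.0071534049 × 3.8270 = PLN 19,271,880.40.
Convert at spot and invest in PLN: 5,000,000 × 3.9337 × 1.0013236544 = PLN 19,694,534.30.
The quoted forward undervalues USD, so borrow USD, convert to PLN at spot, deposit the PLN at 1.60%, and buy USD forward at 3.8270 to cover the loan.
Profit = 19,694,534.30 − 19,271,880.40 = PLN 422,654.

PLN 422,654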